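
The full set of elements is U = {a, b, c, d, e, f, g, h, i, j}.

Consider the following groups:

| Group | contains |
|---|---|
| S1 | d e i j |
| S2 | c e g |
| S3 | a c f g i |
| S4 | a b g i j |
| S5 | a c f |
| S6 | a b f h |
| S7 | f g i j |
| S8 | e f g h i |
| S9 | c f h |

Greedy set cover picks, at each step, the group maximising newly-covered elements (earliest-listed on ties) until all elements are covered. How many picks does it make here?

Greedy: pick S3 (covers 5 new) → pick S1 (covers 3 new) → pick S6 (covers 2 new). Total picks: 3.

3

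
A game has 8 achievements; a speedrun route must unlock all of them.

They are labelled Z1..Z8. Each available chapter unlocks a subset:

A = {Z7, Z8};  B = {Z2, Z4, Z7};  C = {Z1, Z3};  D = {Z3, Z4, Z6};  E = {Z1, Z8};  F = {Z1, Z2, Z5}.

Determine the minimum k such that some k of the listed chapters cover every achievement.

A and D and F together: A ∪ D ∪ F = {Z1, Z2, Z3, Z4, Z5, Z6, Z7, Z8} — every achievement is covered.
Each chapter has at most 3 achievements, and 2·3 = 6 < 8 — so at least 3 chapters are needed, and 3 is optimal.

3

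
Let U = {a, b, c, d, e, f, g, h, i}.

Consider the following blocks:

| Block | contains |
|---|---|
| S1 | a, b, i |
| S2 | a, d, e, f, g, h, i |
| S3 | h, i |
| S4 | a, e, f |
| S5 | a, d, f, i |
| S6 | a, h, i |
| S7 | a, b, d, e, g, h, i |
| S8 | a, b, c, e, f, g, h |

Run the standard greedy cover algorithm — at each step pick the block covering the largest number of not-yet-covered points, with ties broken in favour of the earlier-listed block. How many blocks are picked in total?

2

Greedy: pick S2 (covers 7 new) → pick S8 (covers 2 new). Total picks: 2.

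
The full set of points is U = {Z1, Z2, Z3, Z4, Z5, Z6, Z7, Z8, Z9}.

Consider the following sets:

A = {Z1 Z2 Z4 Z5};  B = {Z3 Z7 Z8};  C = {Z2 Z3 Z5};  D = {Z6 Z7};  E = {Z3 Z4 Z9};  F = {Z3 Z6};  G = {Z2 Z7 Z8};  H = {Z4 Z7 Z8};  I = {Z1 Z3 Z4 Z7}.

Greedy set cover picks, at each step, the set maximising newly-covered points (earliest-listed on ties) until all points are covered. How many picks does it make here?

4

Greedy: pick A (covers 4 new) → pick B (covers 3 new) → pick D (covers 1 new) → pick E (covers 1 new). Total picks: 4.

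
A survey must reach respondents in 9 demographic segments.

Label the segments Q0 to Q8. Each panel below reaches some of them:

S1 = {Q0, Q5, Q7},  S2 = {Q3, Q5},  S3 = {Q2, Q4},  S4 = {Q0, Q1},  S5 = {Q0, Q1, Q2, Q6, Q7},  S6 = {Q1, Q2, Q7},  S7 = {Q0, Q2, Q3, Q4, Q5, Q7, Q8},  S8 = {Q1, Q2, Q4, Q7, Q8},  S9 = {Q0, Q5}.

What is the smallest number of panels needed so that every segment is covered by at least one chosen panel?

Take {S5, S7}. Their union is {Q0, Q1, Q2, Q3, Q4, Q5, Q6, Q7, Q8}, which is all 9 segments.
No single panel has all 9 segments (the largest, S7, has 7), so 2 is optimal.

2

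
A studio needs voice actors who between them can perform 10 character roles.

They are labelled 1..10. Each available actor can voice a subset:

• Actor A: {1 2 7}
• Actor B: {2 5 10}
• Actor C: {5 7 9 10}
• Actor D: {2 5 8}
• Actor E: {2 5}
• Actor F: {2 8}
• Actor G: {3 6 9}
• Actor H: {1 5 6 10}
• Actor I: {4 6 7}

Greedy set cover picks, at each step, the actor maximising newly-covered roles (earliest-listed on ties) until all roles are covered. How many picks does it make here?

Greedy: pick C (covers 4 new) → pick A (covers 2 new) → pick G (covers 2 new) → pick D (covers 1 new) → pick I (covers 1 new). Total picks: 5.
(The true minimum cover uses only 4 actors, so greedy is not optimal here.)

5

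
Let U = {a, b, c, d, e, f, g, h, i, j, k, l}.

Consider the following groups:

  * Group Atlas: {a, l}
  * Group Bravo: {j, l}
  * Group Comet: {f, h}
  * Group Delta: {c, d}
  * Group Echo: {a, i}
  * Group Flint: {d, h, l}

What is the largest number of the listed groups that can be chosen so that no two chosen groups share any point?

Bravo, Comet, Delta, Echo are pairwise disjoint (Bravo={j,l}; Comet={f,h}; Delta={c,d}; Echo={a,i}).
Every remaining group overlaps one of these, and no 5 of the listed groups are pairwise disjoint, so 4 is the maximum.

4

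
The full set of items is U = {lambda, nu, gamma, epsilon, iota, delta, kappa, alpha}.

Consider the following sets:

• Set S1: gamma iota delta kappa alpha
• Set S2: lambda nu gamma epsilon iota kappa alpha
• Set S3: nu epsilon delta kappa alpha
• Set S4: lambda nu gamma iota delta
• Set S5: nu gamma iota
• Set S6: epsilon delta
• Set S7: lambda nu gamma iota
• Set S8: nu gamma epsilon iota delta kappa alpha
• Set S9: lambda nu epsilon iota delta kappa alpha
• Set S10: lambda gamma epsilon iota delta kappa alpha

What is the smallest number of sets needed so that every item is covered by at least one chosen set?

2

S5 and S9 together: S5 ∪ S9 = {lambda, nu, gamma, epsilon, iota, delta, kappa, alpha} — every item is covered.
No single set has all 8 items (the largest, S2, has 7), so 2 is optimal.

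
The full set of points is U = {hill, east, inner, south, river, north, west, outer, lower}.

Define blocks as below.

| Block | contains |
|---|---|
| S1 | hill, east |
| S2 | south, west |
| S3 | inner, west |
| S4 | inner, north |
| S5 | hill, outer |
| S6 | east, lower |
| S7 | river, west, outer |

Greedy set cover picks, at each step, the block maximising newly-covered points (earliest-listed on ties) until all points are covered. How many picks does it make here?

Greedy: pick S7 (covers 3 new) → pick S1 (covers 2 new) → pick S4 (covers 2 new) → pick S2 (covers 1 new) → pick S6 (covers 1 new). Total picks: 5.

5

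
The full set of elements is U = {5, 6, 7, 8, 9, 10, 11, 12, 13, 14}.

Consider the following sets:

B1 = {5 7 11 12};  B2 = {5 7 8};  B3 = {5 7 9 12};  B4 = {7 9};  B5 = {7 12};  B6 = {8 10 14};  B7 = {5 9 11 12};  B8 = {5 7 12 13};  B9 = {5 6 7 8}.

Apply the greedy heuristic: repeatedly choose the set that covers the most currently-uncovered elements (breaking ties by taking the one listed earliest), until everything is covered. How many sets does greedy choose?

5

Greedy: pick B1 (covers 4 new) → pick B6 (covers 3 new) → pick B3 (covers 1 new) → pick B8 (covers 1 new) → pick B9 (covers 1 new). Total picks: 5.
(The true minimum cover uses only 4 sets, so greedy is not optimal here.)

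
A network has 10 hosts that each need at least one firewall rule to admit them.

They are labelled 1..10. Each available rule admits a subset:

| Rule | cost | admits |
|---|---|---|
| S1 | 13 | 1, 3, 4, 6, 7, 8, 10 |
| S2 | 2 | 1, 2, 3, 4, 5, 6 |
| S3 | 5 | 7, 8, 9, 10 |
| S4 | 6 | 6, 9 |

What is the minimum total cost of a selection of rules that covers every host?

7

S2, S3 together cover every host (S2 ∪ S3 = {1, 2, 3, 4, 5, 6, 7, 8, 9, 10}); total cost 2 + 5 = 7.
No covering selection has total cost below 7.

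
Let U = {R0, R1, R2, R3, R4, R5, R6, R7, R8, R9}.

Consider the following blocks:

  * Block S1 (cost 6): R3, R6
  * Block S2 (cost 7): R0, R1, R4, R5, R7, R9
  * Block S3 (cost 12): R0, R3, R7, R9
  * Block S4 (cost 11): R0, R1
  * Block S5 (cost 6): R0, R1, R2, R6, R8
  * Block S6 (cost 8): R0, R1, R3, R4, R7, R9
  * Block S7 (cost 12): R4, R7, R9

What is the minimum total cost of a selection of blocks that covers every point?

19

S1, S2, S5 together cover every point (S1 ∪ S2 ∪ S5 = {R0, R1, R2, R3, R4, R5, R6, R7, R8, R9}); total cost 6 + 7 + 6 = 19.
No covering selection has total cost below 19.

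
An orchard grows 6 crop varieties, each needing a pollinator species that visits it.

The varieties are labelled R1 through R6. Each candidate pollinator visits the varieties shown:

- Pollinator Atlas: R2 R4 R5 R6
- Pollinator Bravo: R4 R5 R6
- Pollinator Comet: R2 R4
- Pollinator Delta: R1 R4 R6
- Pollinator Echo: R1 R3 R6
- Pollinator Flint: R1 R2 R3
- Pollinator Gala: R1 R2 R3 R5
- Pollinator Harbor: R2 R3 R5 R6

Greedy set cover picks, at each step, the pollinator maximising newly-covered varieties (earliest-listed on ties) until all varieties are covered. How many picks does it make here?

2

Greedy: pick Atlas (covers 4 new) → pick Echo (covers 2 new). Total picks: 2.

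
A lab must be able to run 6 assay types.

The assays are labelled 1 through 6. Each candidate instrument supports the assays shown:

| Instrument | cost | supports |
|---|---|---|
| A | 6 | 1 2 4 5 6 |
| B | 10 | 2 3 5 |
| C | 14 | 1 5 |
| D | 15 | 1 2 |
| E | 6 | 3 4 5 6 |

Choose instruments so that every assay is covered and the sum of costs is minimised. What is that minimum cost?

12

A, E together cover every assay (A ∪ E = {1, 2, 3, 4, 5, 6}); total cost 6 + 6 = 12.
No covering selection has total cost below 12.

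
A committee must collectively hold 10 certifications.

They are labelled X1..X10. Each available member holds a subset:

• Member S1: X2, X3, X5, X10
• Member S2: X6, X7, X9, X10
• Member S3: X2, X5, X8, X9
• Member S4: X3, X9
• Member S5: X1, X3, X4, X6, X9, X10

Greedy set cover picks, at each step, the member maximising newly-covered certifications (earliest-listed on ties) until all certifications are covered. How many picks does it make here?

3

Greedy: pick S5 (covers 6 new) → pick S3 (covers 3 new) → pick S2 (covers 1 new). Total picks: 3.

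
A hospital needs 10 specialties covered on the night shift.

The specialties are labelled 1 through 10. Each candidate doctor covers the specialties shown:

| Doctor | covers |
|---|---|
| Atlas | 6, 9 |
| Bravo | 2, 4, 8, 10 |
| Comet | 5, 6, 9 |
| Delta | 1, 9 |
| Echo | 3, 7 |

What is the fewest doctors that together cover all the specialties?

Bravo and Comet and Delta and Echo together: Bravo ∪ Comet ∪ Delta ∪ Echo = {1, 2, 3, 4, 5, 6, 7, 8, 9, 10} — every specialty is covered.
No 3 of the 5 doctors cover everything (all 10 combinations miss at least one specialty), so 4 is optimal.

4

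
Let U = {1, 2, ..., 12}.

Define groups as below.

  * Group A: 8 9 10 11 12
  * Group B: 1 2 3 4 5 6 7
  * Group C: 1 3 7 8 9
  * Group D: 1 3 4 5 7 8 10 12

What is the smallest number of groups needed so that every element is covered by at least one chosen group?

2

A and B cover everything between them: the union {1, 2, 3, 4, 5, 6, 7, 8, 9, 10, 11, 12} is all of U.
No single group has all 12 elements (the largest, D, has 8), so 2 is optimal.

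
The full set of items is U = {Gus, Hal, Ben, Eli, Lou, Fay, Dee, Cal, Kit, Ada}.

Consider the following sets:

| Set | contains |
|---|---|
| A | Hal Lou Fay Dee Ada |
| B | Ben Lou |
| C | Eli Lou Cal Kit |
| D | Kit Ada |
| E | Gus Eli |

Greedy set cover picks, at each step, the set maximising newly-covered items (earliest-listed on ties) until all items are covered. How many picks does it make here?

Greedy: pick A (covers 5 new) → pick C (covers 3 new) → pick B (covers 1 new) → pick E (covers 1 new). Total picks: 4.

4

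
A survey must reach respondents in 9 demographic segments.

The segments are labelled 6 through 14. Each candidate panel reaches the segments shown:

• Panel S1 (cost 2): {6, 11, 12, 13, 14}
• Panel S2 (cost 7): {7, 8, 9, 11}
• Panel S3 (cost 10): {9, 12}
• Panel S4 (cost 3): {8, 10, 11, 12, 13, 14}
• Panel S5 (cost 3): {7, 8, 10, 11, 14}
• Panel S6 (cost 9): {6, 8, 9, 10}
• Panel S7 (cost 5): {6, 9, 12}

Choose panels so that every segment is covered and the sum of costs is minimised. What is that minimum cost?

10

S1, S5, S7 together cover every segment (S1 ∪ S5 ∪ S7 = {6, 7, 8, 9, 10, 11, 12, 13, 14}); total cost 2 + 3 + 5 = 10.
No covering selection has total cost below 10.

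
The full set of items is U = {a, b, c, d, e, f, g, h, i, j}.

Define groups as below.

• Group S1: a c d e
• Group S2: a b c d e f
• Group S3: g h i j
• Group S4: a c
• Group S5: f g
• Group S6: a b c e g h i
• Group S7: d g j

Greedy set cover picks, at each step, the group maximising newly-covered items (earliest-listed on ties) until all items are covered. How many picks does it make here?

3

Greedy: pick S6 (covers 7 new) → pick S2 (covers 2 new) → pick S3 (covers 1 new). Total picks: 3.
(The true minimum cover uses only 2 groups, so greedy is not optimal here.)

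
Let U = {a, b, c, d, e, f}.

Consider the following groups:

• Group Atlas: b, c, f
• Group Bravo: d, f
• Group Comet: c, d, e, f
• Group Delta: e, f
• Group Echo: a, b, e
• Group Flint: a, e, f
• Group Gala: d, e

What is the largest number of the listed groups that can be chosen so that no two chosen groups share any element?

Atlas, Gala are pairwise disjoint (Atlas={b,c,f}; Gala={d,e}).
Every remaining group overlaps one of these, and no 3 of the listed groups are pairwise disjoint, so 2 is the maximum.

2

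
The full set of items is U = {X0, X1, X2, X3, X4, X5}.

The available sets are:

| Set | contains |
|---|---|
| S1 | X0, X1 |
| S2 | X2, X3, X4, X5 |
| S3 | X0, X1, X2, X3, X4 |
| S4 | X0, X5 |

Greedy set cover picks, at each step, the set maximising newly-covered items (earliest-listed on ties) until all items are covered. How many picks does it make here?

2

Greedy: pick S3 (covers 5 new) → pick S2 (covers 1 new). Total picks: 2.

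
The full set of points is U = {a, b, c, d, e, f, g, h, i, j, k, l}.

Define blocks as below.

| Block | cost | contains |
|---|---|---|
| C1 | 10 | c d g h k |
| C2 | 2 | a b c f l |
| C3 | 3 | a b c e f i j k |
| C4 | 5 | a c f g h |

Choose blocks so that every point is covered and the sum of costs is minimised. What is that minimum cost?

C1, C2, C3 together cover every point (C1 ∪ C2 ∪ C3 = {a, b, c, d, e, f, g, h, i, j, k, l}); total cost 10 + 2 + 3 = 15.
The greedy pick C3, C2, C4, C1 costs 20; no covering selection beats 15.

15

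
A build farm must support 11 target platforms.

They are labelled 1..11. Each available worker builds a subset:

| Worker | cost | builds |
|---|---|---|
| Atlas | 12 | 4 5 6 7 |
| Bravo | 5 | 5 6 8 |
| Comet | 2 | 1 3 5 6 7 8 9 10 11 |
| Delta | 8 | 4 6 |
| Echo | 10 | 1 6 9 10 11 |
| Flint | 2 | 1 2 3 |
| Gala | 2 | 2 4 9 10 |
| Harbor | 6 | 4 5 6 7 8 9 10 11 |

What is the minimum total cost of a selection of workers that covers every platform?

4

Comet, Gala together cover every platform (Comet ∪ Gala = {1, 2, 3, 4, 5, 6, 7, 8, 9, 10, 11}); total cost 2 + 2 = 4.
No covering selection has total cost below 4.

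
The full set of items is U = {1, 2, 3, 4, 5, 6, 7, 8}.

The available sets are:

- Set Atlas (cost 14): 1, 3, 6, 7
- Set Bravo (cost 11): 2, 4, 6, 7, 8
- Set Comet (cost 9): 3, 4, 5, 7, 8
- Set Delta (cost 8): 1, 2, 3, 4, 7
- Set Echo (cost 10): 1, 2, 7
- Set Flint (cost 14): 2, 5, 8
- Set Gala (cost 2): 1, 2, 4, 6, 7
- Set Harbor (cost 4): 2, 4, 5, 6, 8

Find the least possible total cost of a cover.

11

Comet, Gala together cover every item (Comet ∪ Gala = {1, 2, 3, 4, 5, 6, 7, 8}); total cost 9 + 2 = 11.
The greedy pick Gala, Harbor, Delta costs 14; no covering selection beats 11.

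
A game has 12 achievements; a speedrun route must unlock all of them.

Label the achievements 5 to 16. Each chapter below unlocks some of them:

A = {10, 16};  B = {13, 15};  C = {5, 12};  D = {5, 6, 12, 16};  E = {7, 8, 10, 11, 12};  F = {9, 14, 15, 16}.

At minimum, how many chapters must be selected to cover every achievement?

B and D and E and F together: B ∪ D ∪ E ∪ F = {5, 6, 7, 8, 9, 10, 11, 12, 13, 14, 15, 16} — every achievement is covered.
No 3 of the 6 chapters cover everything (all 20 combinations miss at least one achievement), so 4 is optimal.

4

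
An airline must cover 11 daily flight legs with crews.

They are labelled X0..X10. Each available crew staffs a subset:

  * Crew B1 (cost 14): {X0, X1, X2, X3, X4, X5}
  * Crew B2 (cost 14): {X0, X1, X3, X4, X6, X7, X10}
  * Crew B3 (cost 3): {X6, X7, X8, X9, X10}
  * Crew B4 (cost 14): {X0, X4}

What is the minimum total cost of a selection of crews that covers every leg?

17

B1, B3 together cover every leg (B1 ∪ B3 = {X0, X1, X2, X3, X4, X5, X6, X7, X8, X9, X10}); total cost 14 + 3 = 17.
No covering selection has total cost below 17.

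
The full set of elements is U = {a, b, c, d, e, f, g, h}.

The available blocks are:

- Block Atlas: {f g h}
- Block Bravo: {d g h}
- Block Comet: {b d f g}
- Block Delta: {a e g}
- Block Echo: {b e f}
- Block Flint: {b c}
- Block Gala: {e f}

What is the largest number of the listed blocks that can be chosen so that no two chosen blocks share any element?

Bravo, Flint, Gala are pairwise disjoint (Bravo={d,g,h}; Flint={b,c}; Gala={e,f}).
Every remaining block overlaps one of these, and no 4 of the listed blocks are pairwise disjoint, so 3 is the maximum.

3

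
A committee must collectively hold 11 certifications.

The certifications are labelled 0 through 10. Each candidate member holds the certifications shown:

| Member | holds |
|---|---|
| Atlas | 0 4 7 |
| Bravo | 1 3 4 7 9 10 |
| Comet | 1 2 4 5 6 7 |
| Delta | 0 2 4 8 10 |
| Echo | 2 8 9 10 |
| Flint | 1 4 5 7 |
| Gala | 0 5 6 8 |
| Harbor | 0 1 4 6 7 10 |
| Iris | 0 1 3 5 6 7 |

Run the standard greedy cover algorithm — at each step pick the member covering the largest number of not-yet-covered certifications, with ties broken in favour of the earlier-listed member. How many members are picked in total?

Greedy: pick Bravo (covers 6 new) → pick Gala (covers 4 new) → pick Comet (covers 1 new). Total picks: 3.

3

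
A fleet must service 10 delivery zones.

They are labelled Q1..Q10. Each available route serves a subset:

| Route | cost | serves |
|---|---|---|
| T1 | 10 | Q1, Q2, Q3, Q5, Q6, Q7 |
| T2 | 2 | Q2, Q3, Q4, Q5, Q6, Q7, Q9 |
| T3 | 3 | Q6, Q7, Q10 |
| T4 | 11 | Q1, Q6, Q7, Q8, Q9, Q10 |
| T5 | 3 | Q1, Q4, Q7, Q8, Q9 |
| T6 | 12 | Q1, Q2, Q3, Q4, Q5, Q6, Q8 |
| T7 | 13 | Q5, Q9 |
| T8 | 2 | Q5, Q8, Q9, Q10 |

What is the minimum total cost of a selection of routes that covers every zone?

T2, T5, T8 together cover every zone (T2 ∪ T5 ∪ T8 = {Q1, Q2, Q3, Q4, Q5, Q6, Q7, Q8, Q9, Q10}); total cost 2 + 3 + 2 = 7.
No covering selection has total cost below 7.

7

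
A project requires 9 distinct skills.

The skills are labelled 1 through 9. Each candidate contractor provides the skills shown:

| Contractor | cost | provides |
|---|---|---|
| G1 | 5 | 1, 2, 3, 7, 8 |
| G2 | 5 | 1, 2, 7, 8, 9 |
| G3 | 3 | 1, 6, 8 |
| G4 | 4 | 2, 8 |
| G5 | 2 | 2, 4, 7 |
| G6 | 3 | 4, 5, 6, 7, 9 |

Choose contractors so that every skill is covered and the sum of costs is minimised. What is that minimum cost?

8

G1, G6 together cover every skill (G1 ∪ G6 = {1, 2, 3, 4, 5, 6, 7, 8, 9}); total cost 5 + 3 = 8.
No covering selection has total cost below 8.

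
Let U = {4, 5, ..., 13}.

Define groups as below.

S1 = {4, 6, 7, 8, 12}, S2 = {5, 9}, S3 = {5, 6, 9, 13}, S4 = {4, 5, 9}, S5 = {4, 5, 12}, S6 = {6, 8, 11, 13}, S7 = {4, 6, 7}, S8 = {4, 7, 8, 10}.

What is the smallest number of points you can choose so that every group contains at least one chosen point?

The 3 points {4, 6, 9} hit every group.
No choice of 2 points meets every group, so 3 is the minimum.

3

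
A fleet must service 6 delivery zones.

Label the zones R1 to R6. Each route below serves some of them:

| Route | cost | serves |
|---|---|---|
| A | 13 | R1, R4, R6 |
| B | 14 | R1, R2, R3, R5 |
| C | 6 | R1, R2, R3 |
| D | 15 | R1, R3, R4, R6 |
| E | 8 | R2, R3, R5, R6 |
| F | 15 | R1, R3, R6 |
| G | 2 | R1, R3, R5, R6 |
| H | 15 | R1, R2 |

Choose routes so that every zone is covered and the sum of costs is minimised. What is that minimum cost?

A, C, G together cover every zone (A ∪ C ∪ G = {R1, R2, R3, R4, R5, R6}); total cost 13 + 6 + 2 = 21.
No covering selection has total cost below 21.

21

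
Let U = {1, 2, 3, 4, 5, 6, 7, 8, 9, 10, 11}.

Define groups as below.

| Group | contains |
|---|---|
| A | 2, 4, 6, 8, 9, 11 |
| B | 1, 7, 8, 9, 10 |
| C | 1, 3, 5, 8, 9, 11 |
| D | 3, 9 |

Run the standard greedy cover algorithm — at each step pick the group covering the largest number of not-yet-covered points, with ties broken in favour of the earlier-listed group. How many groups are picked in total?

Greedy: pick A (covers 6 new) → pick B (covers 3 new) → pick C (covers 2 new). Total picks: 3.

3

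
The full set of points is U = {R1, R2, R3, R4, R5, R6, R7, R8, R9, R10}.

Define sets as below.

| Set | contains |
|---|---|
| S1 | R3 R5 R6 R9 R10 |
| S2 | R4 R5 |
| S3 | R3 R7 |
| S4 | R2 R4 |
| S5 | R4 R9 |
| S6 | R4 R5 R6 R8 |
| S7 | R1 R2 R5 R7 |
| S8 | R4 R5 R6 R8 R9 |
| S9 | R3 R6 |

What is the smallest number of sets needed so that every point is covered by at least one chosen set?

S1, S7, and S8 cover everything between them: the union {R1, R2, R3, R4, R5, R6, R7, R8, R9, R10} is all of U.
Only S7 contains R1, so S7 is forced; the remaining 6 points need at least 2 more sets (each remaining set adds at most 4) — so at least 3 sets are needed, and 3 is optimal.

3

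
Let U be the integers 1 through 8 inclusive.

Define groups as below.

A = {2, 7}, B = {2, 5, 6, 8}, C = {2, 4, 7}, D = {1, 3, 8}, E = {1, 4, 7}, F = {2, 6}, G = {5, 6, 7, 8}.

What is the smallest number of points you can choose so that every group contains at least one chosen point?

Take H = {2, 3, 7}. Each listed group contains at least one of these, so H is a hitting set of size 3.
No choice of 2 points meets every group, so 3 is the minimum.

3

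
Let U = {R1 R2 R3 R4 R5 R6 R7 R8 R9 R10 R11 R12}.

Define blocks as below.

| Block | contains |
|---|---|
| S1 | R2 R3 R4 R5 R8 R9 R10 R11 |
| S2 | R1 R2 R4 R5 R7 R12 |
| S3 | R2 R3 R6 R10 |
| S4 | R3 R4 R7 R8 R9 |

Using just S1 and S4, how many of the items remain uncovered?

3

Union of S1, S4 = {R2, R3, R4, R5, R7, R8, R9, R10, R11}.
Not covered: R1, R6, R12 — 3 items.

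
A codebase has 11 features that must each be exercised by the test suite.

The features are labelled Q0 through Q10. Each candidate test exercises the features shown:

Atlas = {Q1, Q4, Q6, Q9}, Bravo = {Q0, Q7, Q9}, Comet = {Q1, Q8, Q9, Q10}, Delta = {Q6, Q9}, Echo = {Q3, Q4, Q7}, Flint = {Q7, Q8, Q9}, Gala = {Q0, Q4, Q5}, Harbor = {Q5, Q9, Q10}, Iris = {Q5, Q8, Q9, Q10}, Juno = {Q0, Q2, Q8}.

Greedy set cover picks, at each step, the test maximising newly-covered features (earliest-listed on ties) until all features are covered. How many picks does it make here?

5

Greedy: pick Atlas (covers 4 new) → pick Iris (covers 3 new) → pick Bravo (covers 2 new) → pick Echo (covers 1 new) → pick Juno (covers 1 new). Total picks: 5.
(The true minimum cover uses only 4 tests, so greedy is not optimal here.)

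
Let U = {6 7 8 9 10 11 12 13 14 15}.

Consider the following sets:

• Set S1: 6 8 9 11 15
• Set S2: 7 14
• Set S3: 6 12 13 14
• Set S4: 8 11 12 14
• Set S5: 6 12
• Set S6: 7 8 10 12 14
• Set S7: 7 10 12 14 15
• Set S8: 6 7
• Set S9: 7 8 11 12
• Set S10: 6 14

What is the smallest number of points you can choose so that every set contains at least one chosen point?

3

The 3 points {6, 7, 11} hit every set.
No choice of 2 points meets every set, so 3 is the minimum.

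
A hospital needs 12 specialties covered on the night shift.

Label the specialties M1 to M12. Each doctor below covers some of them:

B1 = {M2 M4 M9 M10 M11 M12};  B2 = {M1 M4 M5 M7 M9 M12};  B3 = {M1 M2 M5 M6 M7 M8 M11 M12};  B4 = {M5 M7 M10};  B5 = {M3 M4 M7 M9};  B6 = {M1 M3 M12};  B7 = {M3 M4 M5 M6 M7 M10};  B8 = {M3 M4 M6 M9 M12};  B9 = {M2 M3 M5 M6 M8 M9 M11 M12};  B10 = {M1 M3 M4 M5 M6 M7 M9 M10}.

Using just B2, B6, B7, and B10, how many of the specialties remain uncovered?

3

Union of B2, B6, B7, B10 = {M1, M3, M4, M5, M6, M7, M9, M10, M12}.
Not covered: M2, M8, M11 — 3 specialties.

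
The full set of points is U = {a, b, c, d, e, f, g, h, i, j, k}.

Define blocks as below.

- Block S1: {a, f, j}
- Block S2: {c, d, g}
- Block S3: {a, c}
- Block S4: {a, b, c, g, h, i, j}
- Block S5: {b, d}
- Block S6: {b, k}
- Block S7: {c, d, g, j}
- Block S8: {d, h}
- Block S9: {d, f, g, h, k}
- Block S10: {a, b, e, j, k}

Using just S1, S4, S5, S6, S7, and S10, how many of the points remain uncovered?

Union of S1, S4, S5, S6, S7, S10 = {a, b, c, d, e, f, g, h, i, j, k} — that's every point, so 0 are uncovered.

0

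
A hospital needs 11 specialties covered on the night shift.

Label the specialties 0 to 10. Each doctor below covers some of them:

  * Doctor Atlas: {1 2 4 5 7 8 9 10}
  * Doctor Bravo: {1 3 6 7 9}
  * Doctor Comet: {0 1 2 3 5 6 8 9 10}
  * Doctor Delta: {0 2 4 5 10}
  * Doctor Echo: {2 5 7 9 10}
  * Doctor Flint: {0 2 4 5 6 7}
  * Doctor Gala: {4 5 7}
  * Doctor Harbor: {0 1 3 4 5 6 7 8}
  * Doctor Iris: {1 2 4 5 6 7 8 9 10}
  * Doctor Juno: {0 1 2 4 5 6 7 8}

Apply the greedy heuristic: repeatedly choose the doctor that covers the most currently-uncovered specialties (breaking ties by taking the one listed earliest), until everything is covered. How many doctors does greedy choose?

2

Greedy: pick Comet (covers 9 new) → pick Atlas (covers 2 new). Total picks: 2.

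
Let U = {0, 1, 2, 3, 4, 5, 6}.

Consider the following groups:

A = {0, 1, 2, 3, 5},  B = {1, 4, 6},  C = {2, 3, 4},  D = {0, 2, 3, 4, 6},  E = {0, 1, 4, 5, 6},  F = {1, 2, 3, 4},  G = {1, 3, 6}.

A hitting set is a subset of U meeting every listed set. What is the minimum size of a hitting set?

The 2 points {3, 4} hit every group.
No single point lies in every group, so at least 2 are needed and 2 is optimal.

2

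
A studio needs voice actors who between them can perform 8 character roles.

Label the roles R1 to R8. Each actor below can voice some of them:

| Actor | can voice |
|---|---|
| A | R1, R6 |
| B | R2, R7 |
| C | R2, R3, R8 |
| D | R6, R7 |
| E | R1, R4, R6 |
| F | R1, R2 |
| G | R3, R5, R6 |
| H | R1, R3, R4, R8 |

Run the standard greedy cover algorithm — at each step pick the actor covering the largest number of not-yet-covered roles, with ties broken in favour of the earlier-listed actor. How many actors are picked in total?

Greedy: pick H (covers 4 new) → pick B (covers 2 new) → pick G (covers 2 new). Total picks: 3.

3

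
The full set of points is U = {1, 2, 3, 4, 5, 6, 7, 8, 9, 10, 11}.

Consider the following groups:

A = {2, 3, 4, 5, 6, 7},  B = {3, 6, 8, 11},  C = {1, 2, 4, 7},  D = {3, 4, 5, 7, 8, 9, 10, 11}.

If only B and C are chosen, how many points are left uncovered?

Union of B, C = {1, 2, 3, 4, 6, 7, 8, 11}.
Not covered: 5, 9, 10 — 3 points.

3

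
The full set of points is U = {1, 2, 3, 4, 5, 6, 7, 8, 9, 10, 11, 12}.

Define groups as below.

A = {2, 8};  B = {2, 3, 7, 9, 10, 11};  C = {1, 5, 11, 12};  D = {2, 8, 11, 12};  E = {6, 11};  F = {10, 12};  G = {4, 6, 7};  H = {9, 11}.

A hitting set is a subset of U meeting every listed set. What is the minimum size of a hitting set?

T = {7, 8, 10, 11} meets every group (each contains at least one member of T), and |T| = 4.
The groups A, F, G, H are pairwise disjoint, so any hitting set needs a separate point for each — at least 4. Hence 4 is optimal.

4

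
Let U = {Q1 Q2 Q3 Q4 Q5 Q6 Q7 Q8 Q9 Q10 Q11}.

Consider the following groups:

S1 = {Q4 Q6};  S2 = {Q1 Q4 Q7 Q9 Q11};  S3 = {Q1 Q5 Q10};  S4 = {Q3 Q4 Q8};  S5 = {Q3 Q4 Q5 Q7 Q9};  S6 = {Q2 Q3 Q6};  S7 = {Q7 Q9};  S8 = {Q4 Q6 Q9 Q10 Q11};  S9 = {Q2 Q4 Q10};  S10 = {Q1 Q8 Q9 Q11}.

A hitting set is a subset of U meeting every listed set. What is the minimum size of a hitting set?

The 4 items {Q1, Q2, Q4, Q7} hit every group.
No choice of 3 items meets every group, so 4 is the minimum.

4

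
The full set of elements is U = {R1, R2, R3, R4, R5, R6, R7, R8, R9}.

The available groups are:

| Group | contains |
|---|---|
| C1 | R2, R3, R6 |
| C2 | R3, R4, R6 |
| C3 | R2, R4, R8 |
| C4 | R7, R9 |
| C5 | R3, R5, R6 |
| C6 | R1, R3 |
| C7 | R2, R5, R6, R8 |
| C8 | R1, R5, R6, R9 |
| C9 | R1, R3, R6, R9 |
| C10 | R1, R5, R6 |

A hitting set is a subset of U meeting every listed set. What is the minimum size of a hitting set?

4

Take H = {R2, R3, R5, R7}. Each listed group contains at least one of these, so H is a hitting set of size 4.
No choice of 3 elements meets every group, so 4 is the minimum.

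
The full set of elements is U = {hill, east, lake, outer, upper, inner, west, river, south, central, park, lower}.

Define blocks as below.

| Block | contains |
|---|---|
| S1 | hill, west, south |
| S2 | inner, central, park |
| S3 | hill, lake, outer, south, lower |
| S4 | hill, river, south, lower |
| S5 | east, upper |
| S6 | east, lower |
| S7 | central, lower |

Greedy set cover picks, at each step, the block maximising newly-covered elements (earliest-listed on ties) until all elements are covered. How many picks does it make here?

Greedy: pick S3 (covers 5 new) → pick S2 (covers 3 new) → pick S5 (covers 2 new) → pick S1 (covers 1 new) → pick S4 (covers 1 new). Total picks: 5.

5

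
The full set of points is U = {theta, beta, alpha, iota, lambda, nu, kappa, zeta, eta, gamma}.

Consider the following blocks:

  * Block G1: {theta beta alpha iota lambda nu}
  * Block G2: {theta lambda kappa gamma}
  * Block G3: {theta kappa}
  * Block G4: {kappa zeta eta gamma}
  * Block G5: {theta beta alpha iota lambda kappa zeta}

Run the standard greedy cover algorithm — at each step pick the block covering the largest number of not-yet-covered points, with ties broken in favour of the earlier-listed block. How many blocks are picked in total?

Greedy: pick G5 (covers 7 new) → pick G4 (covers 2 new) → pick G1 (covers 1 new). Total picks: 3.
(The true minimum cover uses only 2 blocks, so greedy is not optimal here.)

3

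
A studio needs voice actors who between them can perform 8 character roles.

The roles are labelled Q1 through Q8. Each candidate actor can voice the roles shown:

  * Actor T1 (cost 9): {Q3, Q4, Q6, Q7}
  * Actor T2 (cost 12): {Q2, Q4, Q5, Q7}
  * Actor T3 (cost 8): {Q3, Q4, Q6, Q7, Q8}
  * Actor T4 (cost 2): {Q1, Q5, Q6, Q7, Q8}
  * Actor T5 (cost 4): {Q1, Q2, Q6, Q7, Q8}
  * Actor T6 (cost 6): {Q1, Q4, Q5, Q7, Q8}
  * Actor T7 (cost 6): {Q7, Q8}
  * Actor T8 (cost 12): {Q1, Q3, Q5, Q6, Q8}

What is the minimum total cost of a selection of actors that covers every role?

14

T3, T4, T5 together cover every role (T3 ∪ T4 ∪ T5 = {Q1, Q2, Q3, Q4, Q5, Q6, Q7, Q8}); total cost 8 + 2 + 4 = 14.
No covering selection has total cost below 14.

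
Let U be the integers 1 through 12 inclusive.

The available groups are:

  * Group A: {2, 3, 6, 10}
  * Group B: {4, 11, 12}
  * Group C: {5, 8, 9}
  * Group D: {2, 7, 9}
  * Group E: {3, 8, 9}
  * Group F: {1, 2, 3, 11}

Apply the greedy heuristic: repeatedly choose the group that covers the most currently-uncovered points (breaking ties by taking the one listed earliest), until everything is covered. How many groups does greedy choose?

Greedy: pick A (covers 4 new) → pick B (covers 3 new) → pick C (covers 3 new) → pick D (covers 1 new) → pick F (covers 1 new). Total picks: 5.

5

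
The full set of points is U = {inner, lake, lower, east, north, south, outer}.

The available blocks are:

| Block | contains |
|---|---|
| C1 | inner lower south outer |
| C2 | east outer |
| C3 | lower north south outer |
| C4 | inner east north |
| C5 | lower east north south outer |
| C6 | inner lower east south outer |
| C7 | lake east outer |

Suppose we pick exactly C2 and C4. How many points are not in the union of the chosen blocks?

3

Union of C2, C4 = {inner, east, north, outer}.
Not covered: lake, lower, south — 3 points.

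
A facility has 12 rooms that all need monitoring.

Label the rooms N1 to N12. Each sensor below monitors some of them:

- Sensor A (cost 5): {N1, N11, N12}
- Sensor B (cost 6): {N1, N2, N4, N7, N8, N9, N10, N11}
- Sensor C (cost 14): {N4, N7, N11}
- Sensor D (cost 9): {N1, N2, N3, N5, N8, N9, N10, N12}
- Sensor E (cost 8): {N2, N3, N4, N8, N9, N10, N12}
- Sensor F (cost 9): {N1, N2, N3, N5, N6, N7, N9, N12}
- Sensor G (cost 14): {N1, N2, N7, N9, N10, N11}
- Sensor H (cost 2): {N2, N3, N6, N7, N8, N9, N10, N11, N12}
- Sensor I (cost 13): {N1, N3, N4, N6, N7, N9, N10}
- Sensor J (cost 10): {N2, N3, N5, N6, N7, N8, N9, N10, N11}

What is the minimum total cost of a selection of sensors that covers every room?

15

B, F together cover every room (B ∪ F = {N1, N2, N3, N4, N5, N6, N7, N8, N9, N10, N11, N12}); total cost 6 + 9 = 15.
The greedy pick H, B, D costs 17; no covering selection beats 15.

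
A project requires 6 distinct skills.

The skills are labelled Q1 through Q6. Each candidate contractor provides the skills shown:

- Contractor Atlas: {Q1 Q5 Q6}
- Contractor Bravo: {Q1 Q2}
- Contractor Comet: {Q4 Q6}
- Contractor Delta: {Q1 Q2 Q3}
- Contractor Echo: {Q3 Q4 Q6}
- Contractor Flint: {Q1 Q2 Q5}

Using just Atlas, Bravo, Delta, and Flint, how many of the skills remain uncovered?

1

Union of Atlas, Bravo, Delta, Flint = {Q1, Q2, Q3, Q5, Q6}.
Not covered: Q4 — 1 skill.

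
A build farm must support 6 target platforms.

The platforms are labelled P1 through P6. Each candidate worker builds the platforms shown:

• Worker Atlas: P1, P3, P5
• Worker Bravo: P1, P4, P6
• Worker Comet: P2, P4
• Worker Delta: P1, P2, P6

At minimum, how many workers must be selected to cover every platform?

Atlas and Bravo and Comet together: Atlas ∪ Bravo ∪ Comet = {P1, P2, P3, P4, P5, P6} — every platform is covered.
Only Atlas contains P3, so Atlas is forced; the remaining 3 platforms need at least 2 more workers (each remaining worker adds at most 2) — so at least 3 workers are needed, and 3 is optimal.

3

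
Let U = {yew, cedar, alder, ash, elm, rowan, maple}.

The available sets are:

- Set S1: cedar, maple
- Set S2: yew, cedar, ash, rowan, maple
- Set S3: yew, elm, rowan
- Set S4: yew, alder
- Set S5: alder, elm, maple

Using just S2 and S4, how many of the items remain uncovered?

Union of S2, S4 = {yew, cedar, alder, ash, rowan, maple}.
Not covered: elm — 1 item.

1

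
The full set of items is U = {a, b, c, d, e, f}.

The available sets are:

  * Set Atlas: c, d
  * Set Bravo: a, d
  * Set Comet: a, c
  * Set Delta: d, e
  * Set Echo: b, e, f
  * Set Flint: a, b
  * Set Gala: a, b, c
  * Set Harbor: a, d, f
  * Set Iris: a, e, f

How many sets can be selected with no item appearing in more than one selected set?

Comet, Delta are pairwise disjoint (Comet={a,c}; Delta={d,e}).
Every remaining set overlaps one of these, and no 3 of the listed sets are pairwise disjoint, so 2 is the maximum.

2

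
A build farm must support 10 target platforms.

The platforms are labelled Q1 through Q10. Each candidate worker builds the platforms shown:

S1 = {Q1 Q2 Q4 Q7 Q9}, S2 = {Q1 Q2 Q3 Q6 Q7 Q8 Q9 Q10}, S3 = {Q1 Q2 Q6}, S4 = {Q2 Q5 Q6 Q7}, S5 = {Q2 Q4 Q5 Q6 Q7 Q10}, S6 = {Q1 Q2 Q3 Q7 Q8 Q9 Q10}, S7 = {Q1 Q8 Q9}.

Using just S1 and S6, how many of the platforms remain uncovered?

2

Union of S1, S6 = {Q1, Q2, Q3, Q4, Q7, Q8, Q9, Q10}.
Not covered: Q5, Q6 — 2 platforms.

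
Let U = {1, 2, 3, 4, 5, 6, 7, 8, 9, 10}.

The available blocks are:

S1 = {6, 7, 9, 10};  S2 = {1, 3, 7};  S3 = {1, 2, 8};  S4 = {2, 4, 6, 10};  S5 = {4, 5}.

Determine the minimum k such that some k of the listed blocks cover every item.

S1, S2, S3, and S5 cover everything between them: the union {1, 2, 3, 4, 5, 6, 7, 8, 9, 10} is all of U.
No 3 of the 5 blocks cover everything (all 10 combinations miss at least one item), so 4 is optimal.

4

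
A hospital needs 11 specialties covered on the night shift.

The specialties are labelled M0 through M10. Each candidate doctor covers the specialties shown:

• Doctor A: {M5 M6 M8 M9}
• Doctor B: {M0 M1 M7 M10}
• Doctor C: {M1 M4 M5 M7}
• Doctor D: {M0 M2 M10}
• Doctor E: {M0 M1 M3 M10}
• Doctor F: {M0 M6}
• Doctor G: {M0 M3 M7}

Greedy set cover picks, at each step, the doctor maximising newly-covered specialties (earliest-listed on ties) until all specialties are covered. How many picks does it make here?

Greedy: pick A (covers 4 new) → pick B (covers 4 new) → pick C (covers 1 new) → pick D (covers 1 new) → pick E (covers 1 new). Total picks: 5.
(The true minimum cover uses only 4 doctors, so greedy is not optimal here.)

5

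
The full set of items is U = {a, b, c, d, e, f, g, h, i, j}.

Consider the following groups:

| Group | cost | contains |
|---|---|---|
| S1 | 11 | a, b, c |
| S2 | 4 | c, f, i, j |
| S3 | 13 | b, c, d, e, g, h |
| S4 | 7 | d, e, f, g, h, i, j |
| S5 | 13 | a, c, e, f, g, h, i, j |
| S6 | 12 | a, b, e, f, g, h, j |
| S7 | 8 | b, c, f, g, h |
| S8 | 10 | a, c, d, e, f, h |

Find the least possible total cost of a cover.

S1, S4 together cover every item (S1 ∪ S4 = {a, b, c, d, e, f, g, h, i, j}); total cost 11 + 7 = 18.
The greedy pick S2, S4, S1 costs 22; no covering selection beats 18.

18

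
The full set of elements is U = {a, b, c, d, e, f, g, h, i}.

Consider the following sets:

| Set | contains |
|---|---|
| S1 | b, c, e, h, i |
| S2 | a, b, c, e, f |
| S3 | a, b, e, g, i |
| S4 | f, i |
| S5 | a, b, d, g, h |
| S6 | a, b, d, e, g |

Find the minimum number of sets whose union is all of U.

Take {S1, S4, S5}. Their union is {a, b, c, d, e, f, g, h, i}, which is all 9 elements.
No 2 of the 6 sets cover everything (all 15 combinations miss at least one element), so 3 is optimal.

3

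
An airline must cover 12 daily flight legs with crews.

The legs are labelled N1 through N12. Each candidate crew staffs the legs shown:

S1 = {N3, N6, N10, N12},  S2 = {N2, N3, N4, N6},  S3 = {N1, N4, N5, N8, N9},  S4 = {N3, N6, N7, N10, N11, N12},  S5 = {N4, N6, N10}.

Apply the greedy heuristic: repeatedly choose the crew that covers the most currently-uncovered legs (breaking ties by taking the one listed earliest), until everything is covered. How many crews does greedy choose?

Greedy: pick S4 (covers 6 new) → pick S3 (covers 5 new) → pick S2 (covers 1 new). Total picks: 3.

3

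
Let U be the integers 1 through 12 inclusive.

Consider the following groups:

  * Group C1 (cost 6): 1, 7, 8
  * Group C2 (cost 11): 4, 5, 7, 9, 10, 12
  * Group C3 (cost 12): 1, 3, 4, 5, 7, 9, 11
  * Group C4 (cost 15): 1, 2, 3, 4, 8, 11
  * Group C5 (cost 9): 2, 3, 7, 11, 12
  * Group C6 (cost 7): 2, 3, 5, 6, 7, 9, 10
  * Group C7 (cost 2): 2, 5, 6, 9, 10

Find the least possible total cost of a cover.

26

C4, C5, C7 together cover every element (C4 ∪ C5 ∪ C7 = {1, 2, 3, 4, 5, 6, 7, 8, 9, 10, 11, 12}); total cost 15 + 9 + 2 = 26.
The greedy pick C7, C1, C5, C2 costs 28; no covering selection beats 26.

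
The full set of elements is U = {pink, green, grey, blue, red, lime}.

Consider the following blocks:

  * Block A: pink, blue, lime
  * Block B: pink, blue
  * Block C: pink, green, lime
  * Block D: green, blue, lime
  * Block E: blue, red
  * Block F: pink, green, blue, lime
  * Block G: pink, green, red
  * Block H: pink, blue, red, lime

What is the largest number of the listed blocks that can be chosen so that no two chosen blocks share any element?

2

C, E are pairwise disjoint (C={pink,green,lime}; E={blue,red}).
Every remaining block overlaps one of these, and no 3 of the listed blocks are pairwise disjoint, so 2 is the maximum.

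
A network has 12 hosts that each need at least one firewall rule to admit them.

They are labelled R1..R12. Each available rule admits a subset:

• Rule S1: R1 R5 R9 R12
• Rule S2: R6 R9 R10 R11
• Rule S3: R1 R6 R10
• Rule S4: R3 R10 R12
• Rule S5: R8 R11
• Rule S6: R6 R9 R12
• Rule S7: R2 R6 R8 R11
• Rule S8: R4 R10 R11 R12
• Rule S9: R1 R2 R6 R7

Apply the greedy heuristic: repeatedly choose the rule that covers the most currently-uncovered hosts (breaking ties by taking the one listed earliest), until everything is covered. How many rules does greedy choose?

5

Greedy: pick S1 (covers 4 new) → pick S7 (covers 4 new) → pick S4 (covers 2 new) → pick S8 (covers 1 new) → pick S9 (covers 1 new). Total picks: 5.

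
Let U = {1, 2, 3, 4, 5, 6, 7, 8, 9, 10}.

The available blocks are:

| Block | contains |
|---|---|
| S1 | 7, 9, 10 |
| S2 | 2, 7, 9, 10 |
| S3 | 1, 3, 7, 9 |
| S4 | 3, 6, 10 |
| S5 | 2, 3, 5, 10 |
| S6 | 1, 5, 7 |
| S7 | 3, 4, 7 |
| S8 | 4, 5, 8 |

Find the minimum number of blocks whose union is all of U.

S3 and S4 and S5 and S8 together: S3 ∪ S4 ∪ S5 ∪ S8 = {1, 2, 3, 4, 5, 6, 7, 8, 9, 10} — every item is covered.
Only S4 contains 6, so S4 is forced; the remaining 7 items need at least 3 more blocks (each remaining block adds at most 3) — so at least 4 blocks are needed, and 4 is optimal.

4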